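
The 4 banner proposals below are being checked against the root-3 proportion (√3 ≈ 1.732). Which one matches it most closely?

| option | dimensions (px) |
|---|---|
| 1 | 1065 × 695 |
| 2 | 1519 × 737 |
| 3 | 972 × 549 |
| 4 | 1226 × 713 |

Target root-3 ≈ 1.732.
1: 1.532 (Δ0.200)  2: 2.061 (Δ0.329)  3: 1.770 (Δ0.038)  4: 1.719 (Δ0.013)

4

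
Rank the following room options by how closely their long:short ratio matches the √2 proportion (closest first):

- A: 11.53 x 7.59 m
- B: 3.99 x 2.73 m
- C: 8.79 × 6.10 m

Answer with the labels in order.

C, B, A

A: 11.53/7.59 ≈ 1.519 → |1.519 − 1.414| = 0.105
B: 3.99/2.73 ≈ 1.462 → |1.462 − 1.414| = 0.048
C: 8.79/6.10 ≈ 1.441 → |1.441 − 1.414| = 0.027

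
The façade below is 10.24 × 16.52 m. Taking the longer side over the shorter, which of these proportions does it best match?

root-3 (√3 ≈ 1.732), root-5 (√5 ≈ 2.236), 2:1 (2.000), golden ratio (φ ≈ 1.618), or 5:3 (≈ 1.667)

Ratio = 16.52 / 10.24 ≈ 1.613.
Distances: root-3 1.732 (Δ 0.119); root-5 2.236 (Δ 0.623); 2:1 2.000 (Δ 0.387); golden ratio 1.618 (Δ 0.005); 5:3 1.667 (Δ 0.054).

golden ratio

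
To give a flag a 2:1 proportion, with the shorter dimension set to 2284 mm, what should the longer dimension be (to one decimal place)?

4568.0 mm

2:1 = 2.00000.
Longer side = 2284 × 2.00000 ≈ 4568.000 → 4568.0 mm.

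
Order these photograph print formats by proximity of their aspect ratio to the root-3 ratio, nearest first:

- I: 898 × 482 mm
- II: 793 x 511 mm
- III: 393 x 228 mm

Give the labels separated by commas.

III, I, II

I: 898/482 ≈ 1.863 → |1.863 − 1.732| = 0.131
II: 793/511 ≈ 1.552 → |1.552 − 1.732| = 0.180
III: 393/228 ≈ 1.724 → |1.724 − 1.732| = 0.008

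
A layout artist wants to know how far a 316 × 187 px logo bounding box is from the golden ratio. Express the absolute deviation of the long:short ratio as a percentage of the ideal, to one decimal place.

4.4%

Ratio = 316 / 187 ≈ 1.6898.
Ideal golden ratio ≈ 1.6180. |1.6898 − 1.6180| / 1.6180 ≈ 4.44% → 4.4%.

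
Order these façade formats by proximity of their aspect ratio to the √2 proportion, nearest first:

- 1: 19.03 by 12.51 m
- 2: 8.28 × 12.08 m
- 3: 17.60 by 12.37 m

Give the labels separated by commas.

1: 19.03/12.51 ≈ 1.521 → |1.521 − 1.414| = 0.107
2: 12.08/8.28 ≈ 1.459 → |1.459 − 1.414| = 0.045
3: 17.60/12.37 ≈ 1.423 → |1.423 − 1.414| = 0.009

3, 2, 1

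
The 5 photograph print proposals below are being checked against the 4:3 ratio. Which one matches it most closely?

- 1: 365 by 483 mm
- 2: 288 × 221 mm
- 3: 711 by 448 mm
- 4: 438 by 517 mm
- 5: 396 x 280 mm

Target 4:3 ≈ 1.333.
1: 1.323 (Δ0.010)  2: 1.303 (Δ0.030)  3: 1.587 (Δ0.254)  4: 1.180 (Δ0.153)  5: 1.414 (Δ0.081)

1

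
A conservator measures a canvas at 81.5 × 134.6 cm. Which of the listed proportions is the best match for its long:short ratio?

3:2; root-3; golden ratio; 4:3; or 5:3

5:3

Ratio = 134.6 / 81.5 ≈ 1.652.
Distances: 3:2 1.500 (Δ 0.152); root-3 1.732 (Δ 0.080); golden ratio 1.618 (Δ 0.034); 4:3 1.333 (Δ 0.319); 5:3 1.667 (Δ 0.015).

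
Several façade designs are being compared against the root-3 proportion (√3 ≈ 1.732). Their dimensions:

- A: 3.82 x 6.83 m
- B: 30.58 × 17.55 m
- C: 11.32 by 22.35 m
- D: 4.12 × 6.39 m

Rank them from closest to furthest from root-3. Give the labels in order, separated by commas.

Ratios: A = 6.83 / 3.82 ≈ 1.788; B = 30.58 / 17.55 ≈ 1.742; C = 22.35 / 11.32 ≈ 1.974; D = 6.39 / 4.12 ≈ 1.551.
|Δ from 1.732|: A 0.056; B 0.010; C 0.242; D 0.181.

B, A, D, C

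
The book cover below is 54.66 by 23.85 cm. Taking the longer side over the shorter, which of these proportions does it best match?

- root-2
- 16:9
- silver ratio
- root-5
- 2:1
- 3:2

54.66/23.85 ≈ 2.292. Nearest candidates are root-5 (2.236, off by 0.056) and silver ratio (2.414, off by 0.122).

root-5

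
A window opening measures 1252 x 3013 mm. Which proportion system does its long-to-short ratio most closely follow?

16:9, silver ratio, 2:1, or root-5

silver ratio

Ratio = 3013 / 1252 ≈ 2.407.
Distances: 16:9 1.778 (Δ 0.629); silver ratio 2.414 (Δ 0.007); 2:1 2.000 (Δ 0.407); root-5 2.236 (Δ 0.171).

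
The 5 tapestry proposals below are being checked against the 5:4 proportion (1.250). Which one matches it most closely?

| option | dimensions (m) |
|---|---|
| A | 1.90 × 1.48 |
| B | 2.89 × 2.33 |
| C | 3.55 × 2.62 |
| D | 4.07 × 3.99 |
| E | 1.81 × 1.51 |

B

Target 5:4 ≈ 1.250.
A: 1.284 (Δ0.034)  B: 1.240 (Δ0.010)  C: 1.355 (Δ0.105)  D: 1.020 (Δ0.230)  E: 1.199 (Δ0.051)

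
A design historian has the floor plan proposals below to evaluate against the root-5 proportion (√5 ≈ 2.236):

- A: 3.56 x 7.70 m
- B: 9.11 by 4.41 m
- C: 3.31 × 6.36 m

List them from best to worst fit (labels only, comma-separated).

Ratios: A = 7.70 / 3.56 ≈ 2.163; B = 9.11 / 4.41 ≈ 2.066; C = 6.36 / 3.31 ≈ 1.921.
|Δ from 2.236|: A 0.073; B 0.170; C 0.315.

A, B, C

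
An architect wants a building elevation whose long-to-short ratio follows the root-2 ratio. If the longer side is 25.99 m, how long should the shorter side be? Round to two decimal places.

root-2 ≈ 1.41421.
Shorter side = 25.99 ÷ 1.41421 ≈ 18.3778 → 18.38 m.

18.38 m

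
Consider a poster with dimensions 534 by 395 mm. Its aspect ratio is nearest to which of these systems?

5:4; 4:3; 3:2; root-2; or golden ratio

4:3

Ratio = 534 / 395 ≈ 1.352.
Distances: 5:4 1.250 (Δ 0.102); 4:3 1.333 (Δ 0.019); 3:2 1.500 (Δ 0.148); root-2 1.414 (Δ 0.062); golden ratio 1.618 (Δ 0.266).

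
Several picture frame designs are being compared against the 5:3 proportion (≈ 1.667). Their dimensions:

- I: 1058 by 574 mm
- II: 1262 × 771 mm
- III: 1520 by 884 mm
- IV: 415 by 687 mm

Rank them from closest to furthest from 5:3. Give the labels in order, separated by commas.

Ratios: I = 1058 / 574 ≈ 1.843; II = 1262 / 771 ≈ 1.637; III = 1520 / 884 ≈ 1.719; IV = 687 / 415 ≈ 1.655.
|Δ from 1.667|: I 0.176; II 0.030; III 0.052; IV 0.012.

IV, II, III, I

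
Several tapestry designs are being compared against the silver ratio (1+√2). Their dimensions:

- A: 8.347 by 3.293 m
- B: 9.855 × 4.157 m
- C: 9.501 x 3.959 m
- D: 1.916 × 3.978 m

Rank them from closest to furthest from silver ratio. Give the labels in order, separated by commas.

A: 8.347/3.293 ≈ 2.535 → |2.535 − 2.414| = 0.121
B: 9.855/4.157 ≈ 2.371 → |2.371 − 2.414| = 0.043
C: 9.501/3.959 ≈ 2.400 → |2.400 − 2.414| = 0.014
D: 3.978/1.916 ≈ 2.076 → |2.076 − 2.414| = 0.338

C, B, A, D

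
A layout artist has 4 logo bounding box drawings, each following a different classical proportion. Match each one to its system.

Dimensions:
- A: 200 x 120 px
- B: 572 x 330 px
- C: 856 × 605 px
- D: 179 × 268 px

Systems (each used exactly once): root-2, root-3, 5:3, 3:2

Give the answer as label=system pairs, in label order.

A = 200/120 ≈ 1.667 → 5:3 (1.667)
B = 572/330 ≈ 1.733 → root-3 (1.732)
C = 856/605 ≈ 1.415 → root-2 (1.414)
D = 268/179 ≈ 1.497 → 3:2 (1.500)

A=5:3, B=root-3, C=root-2, D=3:2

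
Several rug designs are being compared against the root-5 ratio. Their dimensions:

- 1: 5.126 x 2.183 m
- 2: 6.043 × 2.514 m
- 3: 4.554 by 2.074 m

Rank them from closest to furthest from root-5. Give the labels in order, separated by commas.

3, 1, 2

1: 5.126/2.183 ≈ 2.348 → |2.348 − 2.236| = 0.112
2: 6.043/2.514 ≈ 2.404 → |2.404 − 2.236| = 0.168
3: 4.554/2.074 ≈ 2.196 → |2.196 − 2.236| = 0.040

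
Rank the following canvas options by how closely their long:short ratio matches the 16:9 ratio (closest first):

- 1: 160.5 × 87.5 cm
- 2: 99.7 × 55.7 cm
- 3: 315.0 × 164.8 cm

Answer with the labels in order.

2, 1, 3

1: 160.5/87.5 ≈ 1.834 → |1.834 − 1.778| = 0.056
2: 99.7/55.7 ≈ 1.790 → |1.790 − 1.778| = 0.012
3: 315.0/164.8 ≈ 1.911 → |1.911 − 1.778| = 0.133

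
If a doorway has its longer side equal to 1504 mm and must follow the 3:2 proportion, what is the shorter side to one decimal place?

1002.7 mm

3:2 = 1.50000.
Shorter side = 1504 ÷ 1.50000 ≈ 1002.667 → 1002.7 mm.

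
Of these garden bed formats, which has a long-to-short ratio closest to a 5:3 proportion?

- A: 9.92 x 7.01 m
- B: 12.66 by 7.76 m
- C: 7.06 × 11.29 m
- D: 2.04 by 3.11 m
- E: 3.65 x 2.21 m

E

Ratios (long/short): A ≈ 1.415; B ≈ 1.631; C ≈ 1.599; D ≈ 1.525; E ≈ 1.652.
5:3 ≈ 1.667; option E is nearest (Δ 0.015).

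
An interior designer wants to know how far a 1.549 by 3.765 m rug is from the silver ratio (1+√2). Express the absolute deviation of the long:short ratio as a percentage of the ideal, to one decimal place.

0.7%

Ratio = 3.765 / 1.549 ≈ 2.4306.
Ideal silver ratio ≈ 2.4142. |2.4306 − 2.4142| / 2.4142 ≈ 0.68% → 0.7%.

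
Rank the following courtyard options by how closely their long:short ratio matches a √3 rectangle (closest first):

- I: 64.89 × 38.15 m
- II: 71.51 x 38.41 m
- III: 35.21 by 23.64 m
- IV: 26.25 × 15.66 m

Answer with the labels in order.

I: 64.89/38.15 ≈ 1.701 → |1.701 − 1.732| = 0.031
II: 71.51/38.41 ≈ 1.862 → |1.862 − 1.732| = 0.130
III: 35.21/23.64 ≈ 1.489 → |1.489 − 1.732| = 0.243
IV: 26.25/15.66 ≈ 1.676 → |1.676 − 1.732| = 0.056

I, IV, II, III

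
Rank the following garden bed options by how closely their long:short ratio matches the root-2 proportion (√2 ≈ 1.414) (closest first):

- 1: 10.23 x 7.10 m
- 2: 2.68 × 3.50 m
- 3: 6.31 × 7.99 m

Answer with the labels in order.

1, 2, 3

1: 10.23/7.10 ≈ 1.441 → |1.441 − 1.414| = 0.027
2: 3.50/2.68 ≈ 1.306 → |1.306 − 1.414| = 0.108
3: 7.99/6.31 ≈ 1.266 → |1.266 − 1.414| = 0.148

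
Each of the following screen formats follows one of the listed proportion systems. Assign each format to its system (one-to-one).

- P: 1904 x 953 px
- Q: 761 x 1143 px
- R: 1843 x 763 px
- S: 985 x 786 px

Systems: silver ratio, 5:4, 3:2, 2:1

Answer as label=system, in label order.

P = 1904/953 ≈ 1.998 → 2:1 (2.000)
Q = 1143/761 ≈ 1.502 → 3:2 (1.500)
R = 1843/763 ≈ 2.415 → silver ratio (2.414)
S = 985/786 ≈ 1.253 → 5:4 (1.250)

P=2:1, Q=3:2, R=silver ratio, S=5:4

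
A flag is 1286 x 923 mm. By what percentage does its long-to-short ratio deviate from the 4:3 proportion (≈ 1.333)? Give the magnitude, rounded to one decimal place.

Ratio = 1286 / 923 ≈ 1.3933.
Ideal 4:3 ≈ 1.3333. |1.3933 − 1.3333| / 1.3333 ≈ 4.50% → 4.5%.

4.5%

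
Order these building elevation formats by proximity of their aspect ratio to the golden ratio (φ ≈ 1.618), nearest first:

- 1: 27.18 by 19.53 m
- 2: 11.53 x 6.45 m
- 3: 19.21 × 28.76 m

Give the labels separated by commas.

3, 2, 1

Ratios: 1 = 27.18 / 19.53 ≈ 1.392; 2 = 11.53 / 6.45 ≈ 1.788; 3 = 28.76 / 19.21 ≈ 1.497.
|Δ from 1.618|: 1 0.226; 2 0.170; 3 0.121.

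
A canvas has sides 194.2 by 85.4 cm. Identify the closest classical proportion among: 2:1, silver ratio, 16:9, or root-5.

root-5

Ratio = 194.2 / 85.4 ≈ 2.274.
Distances: 2:1 2.000 (Δ 0.274); silver ratio 2.414 (Δ 0.140); 16:9 1.778 (Δ 0.496); root-5 2.236 (Δ 0.038).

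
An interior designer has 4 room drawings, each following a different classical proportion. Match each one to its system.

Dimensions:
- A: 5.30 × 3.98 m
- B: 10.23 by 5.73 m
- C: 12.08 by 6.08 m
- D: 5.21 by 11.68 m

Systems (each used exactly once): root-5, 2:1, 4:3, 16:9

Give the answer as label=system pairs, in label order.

A=4:3, B=16:9, C=2:1, D=root-5

Ratios: A ≈ 1.332; B ≈ 1.785; C ≈ 1.987; D ≈ 2.242.
Targets: root-5 ≈ 2.236; 2:1 ≈ 2.000; 4:3 ≈ 1.333; 16:9 ≈ 1.778.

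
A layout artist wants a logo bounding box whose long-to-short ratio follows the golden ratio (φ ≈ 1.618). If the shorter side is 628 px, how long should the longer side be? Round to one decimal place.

1016.1 px

golden ratio ≈ 1.61803.
Longer side = 628 × 1.61803 ≈ 1016.123 → 1016.1 px.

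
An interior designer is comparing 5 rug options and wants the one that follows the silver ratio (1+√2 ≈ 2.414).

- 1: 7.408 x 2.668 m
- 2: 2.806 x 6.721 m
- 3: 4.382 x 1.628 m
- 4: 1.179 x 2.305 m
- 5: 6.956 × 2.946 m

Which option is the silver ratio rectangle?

2

Target silver ratio ≈ 2.414.
1: 2.777 (Δ0.363)  2: 2.395 (Δ0.019)  3: 2.692 (Δ0.278)  4: 1.955 (Δ0.459)  5: 2.361 (Δ0.053)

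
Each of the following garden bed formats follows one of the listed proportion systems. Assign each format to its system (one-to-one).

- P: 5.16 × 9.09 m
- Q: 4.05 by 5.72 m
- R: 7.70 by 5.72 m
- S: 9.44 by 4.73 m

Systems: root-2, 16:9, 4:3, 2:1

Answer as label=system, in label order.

P=16:9, Q=root-2, R=4:3, S=2:1

Ratios: P ≈ 1.762; Q ≈ 1.412; R ≈ 1.346; S ≈ 1.996.
Targets: root-2 ≈ 1.414; 16:9 ≈ 1.778; 4:3 ≈ 1.333; 2:1 ≈ 2.000.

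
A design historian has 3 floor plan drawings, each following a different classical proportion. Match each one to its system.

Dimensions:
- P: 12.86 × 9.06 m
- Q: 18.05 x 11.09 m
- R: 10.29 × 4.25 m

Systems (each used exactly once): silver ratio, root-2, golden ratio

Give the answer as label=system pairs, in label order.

P=root-2, Q=golden ratio, R=silver ratio

Ratios: P ≈ 1.419; Q ≈ 1.628; R ≈ 2.421.
Targets: silver ratio ≈ 2.414; root-2 ≈ 1.414; golden ratio ≈ 1.618.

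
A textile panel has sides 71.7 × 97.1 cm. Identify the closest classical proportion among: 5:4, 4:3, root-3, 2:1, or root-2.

4:3

97.1/71.7 ≈ 1.354. Nearest candidates are 4:3 (1.333, off by 0.021) and root-2 (1.414, off by 0.060).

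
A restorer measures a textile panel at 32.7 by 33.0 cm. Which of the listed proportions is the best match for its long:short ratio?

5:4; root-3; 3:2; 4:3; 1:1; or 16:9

1:1

33.0/32.7 ≈ 1.009. Nearest candidates are 1:1 (1.000, off by 0.009) and 5:4 (1.250, off by 0.241).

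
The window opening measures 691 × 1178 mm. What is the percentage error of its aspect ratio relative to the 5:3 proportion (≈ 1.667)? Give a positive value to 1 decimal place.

2.3%

Ratio = 1178 / 691 ≈ 1.7048.
Ideal 5:3 ≈ 1.6667. |1.7048 − 1.6667| / 1.6667 ≈ 2.29% → 2.3%.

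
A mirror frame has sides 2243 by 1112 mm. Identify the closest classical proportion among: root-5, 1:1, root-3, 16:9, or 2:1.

2243/1112 ≈ 2.017. Nearest candidates are 2:1 (2.000, off by 0.017) and root-5 (2.236, off by 0.219).

2:1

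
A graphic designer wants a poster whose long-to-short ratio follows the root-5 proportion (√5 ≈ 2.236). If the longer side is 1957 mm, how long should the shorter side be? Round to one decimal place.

root-5 ≈ 2.23607.
Shorter side = 1957 ÷ 2.23607 ≈ 875.196 → 875.2 mm.

875.2 mm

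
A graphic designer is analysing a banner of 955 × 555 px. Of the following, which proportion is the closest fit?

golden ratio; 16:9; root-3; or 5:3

root-3

Ratio = 955 / 555 ≈ 1.721.
Distances: golden ratio 1.618 (Δ 0.103); 16:9 1.778 (Δ 0.057); root-3 1.732 (Δ 0.011); 5:3 1.667 (Δ 0.054).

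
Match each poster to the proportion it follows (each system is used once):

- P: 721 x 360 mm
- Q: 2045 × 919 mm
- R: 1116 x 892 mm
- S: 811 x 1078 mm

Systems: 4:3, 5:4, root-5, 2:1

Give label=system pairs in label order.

Ratios: P ≈ 2.003; Q ≈ 2.225; R ≈ 1.251; S ≈ 1.329.
Targets: 4:3 ≈ 1.333; 5:4 ≈ 1.250; root-5 ≈ 2.236; 2:1 ≈ 2.000.

P=2:1, Q=root-5, R=5:4, S=4:3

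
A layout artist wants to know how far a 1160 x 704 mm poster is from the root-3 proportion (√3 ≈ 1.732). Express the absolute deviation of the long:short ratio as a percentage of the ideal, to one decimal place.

4.9%

Ratio = 1160 / 704 ≈ 1.6477.
Ideal root-3 ≈ 1.7321. |1.6477 − 1.7321| / 1.7321 ≈ 4.87% → 4.9%.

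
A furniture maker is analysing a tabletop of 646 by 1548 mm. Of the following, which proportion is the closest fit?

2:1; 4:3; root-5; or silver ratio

Ratio = 1548 / 646 ≈ 2.396.
Distances: 2:1 2.000 (Δ 0.396); 4:3 1.333 (Δ 1.063); root-5 2.236 (Δ 0.160); silver ratio 2.414 (Δ 0.018).

silver ratio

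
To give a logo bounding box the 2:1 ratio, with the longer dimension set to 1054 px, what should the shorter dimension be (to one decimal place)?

527.0 px

2:1 = 2.00000.
Shorter side = 1054 ÷ 2.00000 ≈ 527.000 → 527.0 px.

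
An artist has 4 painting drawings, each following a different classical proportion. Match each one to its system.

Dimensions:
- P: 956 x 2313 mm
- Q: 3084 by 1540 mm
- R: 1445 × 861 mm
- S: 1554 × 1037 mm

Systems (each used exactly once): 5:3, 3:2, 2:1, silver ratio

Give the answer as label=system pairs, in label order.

P=silver ratio, Q=2:1, R=5:3, S=3:2

Ratios: P ≈ 2.419; Q ≈ 2.003; R ≈ 1.678; S ≈ 1.499.
Targets: 5:3 ≈ 1.667; 3:2 ≈ 1.500; 2:1 ≈ 2.000; silver ratio ≈ 2.414.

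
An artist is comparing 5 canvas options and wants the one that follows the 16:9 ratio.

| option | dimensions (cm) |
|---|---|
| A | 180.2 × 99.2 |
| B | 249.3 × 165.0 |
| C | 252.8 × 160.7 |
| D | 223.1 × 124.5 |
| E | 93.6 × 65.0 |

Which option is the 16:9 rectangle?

Ratios (long/short): A ≈ 1.817; B ≈ 1.511; C ≈ 1.573; D ≈ 1.792; E ≈ 1.440.
16:9 ≈ 1.778; option D is nearest (Δ 0.014).

D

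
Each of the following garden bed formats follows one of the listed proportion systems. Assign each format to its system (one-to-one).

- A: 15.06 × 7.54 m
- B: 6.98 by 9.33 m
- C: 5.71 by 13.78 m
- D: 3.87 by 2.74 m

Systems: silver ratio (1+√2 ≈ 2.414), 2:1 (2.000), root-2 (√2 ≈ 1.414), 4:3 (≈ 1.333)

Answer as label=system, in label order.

A=2:1, B=4:3, C=silver ratio, D=root-2

A = 15.06/7.54 ≈ 1.997 → 2:1 (2.000)
B = 9.33/6.98 ≈ 1.337 → 4:3 (1.333)
C = 13.78/5.71 ≈ 2.413 → silver ratio (2.414)
D = 3.87/2.74 ≈ 1.412 → root-2 (1.414)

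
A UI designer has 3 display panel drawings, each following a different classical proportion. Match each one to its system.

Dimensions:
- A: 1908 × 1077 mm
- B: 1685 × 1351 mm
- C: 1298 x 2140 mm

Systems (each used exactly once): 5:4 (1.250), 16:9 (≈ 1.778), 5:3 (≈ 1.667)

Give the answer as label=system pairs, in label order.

Ratios: A ≈ 1.772; B ≈ 1.247; C ≈ 1.649.
Targets: 5:4 ≈ 1.250; 16:9 ≈ 1.778; 5:3 ≈ 1.667.

A=16:9, B=5:4, C=5:3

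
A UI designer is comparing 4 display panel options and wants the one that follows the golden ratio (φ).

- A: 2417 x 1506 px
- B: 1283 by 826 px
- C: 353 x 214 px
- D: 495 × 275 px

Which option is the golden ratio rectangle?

Ratios (long/short): A ≈ 1.605; B ≈ 1.553; C ≈ 1.650; D ≈ 1.800.
golden ratio ≈ 1.618; option A is nearest (Δ 0.013).

A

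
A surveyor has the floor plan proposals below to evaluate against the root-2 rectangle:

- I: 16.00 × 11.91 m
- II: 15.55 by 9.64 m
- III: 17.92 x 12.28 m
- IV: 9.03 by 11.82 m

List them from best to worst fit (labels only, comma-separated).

I: 16.00/11.91 ≈ 1.343 → |1.343 − 1.414| = 0.071
II: 15.55/9.64 ≈ 1.613 → |1.613 − 1.414| = 0.199
III: 17.92/12.28 ≈ 1.459 → |1.459 − 1.414| = 0.045
IV: 11.82/9.03 ≈ 1.309 → |1.309 − 1.414| = 0.105

III, I, IV, II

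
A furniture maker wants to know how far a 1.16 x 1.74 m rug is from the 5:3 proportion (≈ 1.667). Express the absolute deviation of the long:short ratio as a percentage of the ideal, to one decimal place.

10.0%

Ratio = 1.74 / 1.16 ≈ 1.5000.
Ideal 5:3 ≈ 1.6667. |1.5000 − 1.6667| / 1.6667 ≈ 10.00% → 10.0%.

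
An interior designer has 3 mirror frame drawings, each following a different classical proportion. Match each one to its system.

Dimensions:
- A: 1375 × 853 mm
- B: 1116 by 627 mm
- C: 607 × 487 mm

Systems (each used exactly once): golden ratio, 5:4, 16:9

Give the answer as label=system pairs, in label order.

Ratios: A ≈ 1.612; B ≈ 1.780; C ≈ 1.246.
Targets: golden ratio ≈ 1.618; 5:4 ≈ 1.250; 16:9 ≈ 1.778.

A=golden ratio, B=16:9, C=5:4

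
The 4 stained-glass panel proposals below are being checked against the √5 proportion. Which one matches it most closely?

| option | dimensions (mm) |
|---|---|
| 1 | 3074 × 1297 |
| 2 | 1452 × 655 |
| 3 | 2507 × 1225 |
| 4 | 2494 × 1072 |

2

Target root-5 ≈ 2.236.
1: 2.370 (Δ0.134)  2: 2.217 (Δ0.019)  3: 2.047 (Δ0.189)  4: 2.326 (Δ0.090)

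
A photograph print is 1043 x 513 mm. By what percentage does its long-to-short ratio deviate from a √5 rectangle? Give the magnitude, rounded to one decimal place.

Ratio = 1043 / 513 ≈ 2.0331.
Ideal root-5 ≈ 2.2361. |2.0331 − 2.2361| / 2.2361 ≈ 9.08% → 9.1%.

9.1%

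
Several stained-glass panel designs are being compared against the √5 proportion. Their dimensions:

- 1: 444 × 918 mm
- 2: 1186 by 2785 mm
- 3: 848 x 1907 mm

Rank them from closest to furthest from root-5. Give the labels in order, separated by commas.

1: 918/444 ≈ 2.068 → |2.068 − 2.236| = 0.168
2: 2785/1186 ≈ 2.348 → |2.348 − 2.236| = 0.112
3: 1907/848 ≈ 2.249 → |2.249 − 2.236| = 0.013

3, 2, 1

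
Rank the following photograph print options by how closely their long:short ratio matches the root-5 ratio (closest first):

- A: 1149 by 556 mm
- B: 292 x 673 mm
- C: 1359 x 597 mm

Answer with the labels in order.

C, B, A

Ratios: A = 1149 / 556 ≈ 2.067; B = 673 / 292 ≈ 2.305; C = 1359 / 597 ≈ 2.276.
|Δ from 2.236|: A 0.169; B 0.069; C 0.040.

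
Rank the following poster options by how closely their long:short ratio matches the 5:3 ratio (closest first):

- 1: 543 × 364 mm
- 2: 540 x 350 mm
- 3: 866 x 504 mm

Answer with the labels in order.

Ratios: 1 = 543 / 364 ≈ 1.492; 2 = 540 / 350 ≈ 1.543; 3 = 866 / 504 ≈ 1.718.
|Δ from 1.667|: 1 0.175; 2 0.124; 3 0.051.

3, 2, 1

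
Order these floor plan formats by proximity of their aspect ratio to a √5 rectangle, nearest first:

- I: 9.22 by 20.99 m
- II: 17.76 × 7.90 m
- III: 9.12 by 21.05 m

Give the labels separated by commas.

Ratios: I = 20.99 / 9.22 ≈ 2.277; II = 17.76 / 7.90 ≈ 2.248; III = 21.05 / 9.12 ≈ 2.308.
|Δ from 2.236|: I 0.041; II 0.012; III 0.072.

II, I, III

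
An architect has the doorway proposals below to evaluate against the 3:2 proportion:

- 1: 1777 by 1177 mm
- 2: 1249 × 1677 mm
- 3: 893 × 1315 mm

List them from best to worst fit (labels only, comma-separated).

1, 3, 2

1: 1777/1177 ≈ 1.510 → |1.510 − 1.500| = 0.010
2: 1677/1249 ≈ 1.343 → |1.343 − 1.500| = 0.157
3: 1315/893 ≈ 1.473 → |1.473 − 1.500| = 0.027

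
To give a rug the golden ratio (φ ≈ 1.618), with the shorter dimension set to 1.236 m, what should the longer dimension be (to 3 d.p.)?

golden ratio ≈ 1.61803.
Longer side = 1.236 × 1.61803 ≈ 1.99989 → 2.000 m.

2.000 m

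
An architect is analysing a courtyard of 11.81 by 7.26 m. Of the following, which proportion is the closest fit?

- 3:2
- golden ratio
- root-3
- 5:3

11.81/7.26 ≈ 1.627. Nearest candidates are golden ratio (1.618, off by 0.009) and 5:3 (1.667, off by 0.040).

golden ratio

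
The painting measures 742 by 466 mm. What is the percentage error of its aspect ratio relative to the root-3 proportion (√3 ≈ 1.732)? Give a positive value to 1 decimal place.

8.1%

Ratio = 742 / 466 ≈ 1.5923.
Ideal root-3 ≈ 1.7321. |1.5923 − 1.7321| / 1.7321 ≈ 8.07% → 8.1%.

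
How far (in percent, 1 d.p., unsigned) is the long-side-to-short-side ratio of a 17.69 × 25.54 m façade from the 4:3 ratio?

Ratio = 25.54 / 17.69 ≈ 1.4438.
Ideal 4:3 ≈ 1.3333. |1.4438 − 1.3333| / 1.3333 ≈ 8.29% → 8.3%.

8.3%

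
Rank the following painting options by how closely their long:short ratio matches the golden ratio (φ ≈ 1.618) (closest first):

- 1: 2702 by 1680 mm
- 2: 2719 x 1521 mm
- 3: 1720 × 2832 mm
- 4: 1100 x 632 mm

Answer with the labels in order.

1, 3, 4, 2

1: 2702/1680 ≈ 1.608 → |1.608 − 1.618| = 0.010
2: 2719/1521 ≈ 1.788 → |1.788 − 1.618| = 0.170
3: 2832/1720 ≈ 1.647 → |1.647 − 1.618| = 0.029
4: 1100/632 ≈ 1.741 → |1.741 − 1.618| = 0.123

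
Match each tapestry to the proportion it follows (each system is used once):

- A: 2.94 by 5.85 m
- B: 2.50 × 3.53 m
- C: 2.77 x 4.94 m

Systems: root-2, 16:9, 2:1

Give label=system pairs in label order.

A=2:1, B=root-2, C=16:9

A = 5.85/2.94 ≈ 1.990 → 2:1 (2.000)
B = 3.53/2.50 ≈ 1.412 → root-2 (1.414)
C = 4.94/2.77 ≈ 1.783 → 16:9 (1.778)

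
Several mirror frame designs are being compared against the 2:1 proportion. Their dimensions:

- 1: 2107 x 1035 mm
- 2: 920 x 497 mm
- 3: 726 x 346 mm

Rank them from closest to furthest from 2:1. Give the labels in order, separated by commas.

1, 3, 2

Ratios: 1 = 2107 / 1035 ≈ 2.036; 2 = 920 / 497 ≈ 1.851; 3 = 726 / 346 ≈ 2.098.
|Δ from 2.000|: 1 0.036; 2 0.149; 3 0.098.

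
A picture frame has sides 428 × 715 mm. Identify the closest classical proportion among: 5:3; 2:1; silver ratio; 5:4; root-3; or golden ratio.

5:3

715/428 ≈ 1.671. Nearest candidates are 5:3 (1.667, off by 0.004) and golden ratio (1.618, off by 0.053).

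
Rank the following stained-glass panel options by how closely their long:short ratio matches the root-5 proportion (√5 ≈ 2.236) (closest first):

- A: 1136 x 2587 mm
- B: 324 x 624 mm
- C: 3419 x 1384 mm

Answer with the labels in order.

A, C, B

A: 2587/1136 ≈ 2.277 → |2.277 − 2.236| = 0.041
B: 624/324 ≈ 1.926 → |1.926 − 2.236| = 0.310
C: 3419/1384 ≈ 2.470 → |2.470 − 2.236| = 0.234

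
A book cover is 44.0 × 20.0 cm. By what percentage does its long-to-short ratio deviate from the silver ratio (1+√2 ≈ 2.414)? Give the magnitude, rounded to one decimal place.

Ratio = 44.0 / 20.0 ≈ 2.2000.
Ideal silver ratio ≈ 2.4142. |2.2000 − 2.4142| / 2.4142 ≈ 8.87% → 8.9%.

8.9%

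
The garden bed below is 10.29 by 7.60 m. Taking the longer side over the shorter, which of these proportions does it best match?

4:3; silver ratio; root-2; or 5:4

4:3

Ratio = 10.29 / 7.60 ≈ 1.354.
Distances: 4:3 1.333 (Δ 0.021); silver ratio 2.414 (Δ 1.060); root-2 1.414 (Δ 0.060); 5:4 1.250 (Δ 0.104).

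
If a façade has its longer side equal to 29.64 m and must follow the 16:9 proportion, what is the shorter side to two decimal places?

16:9 ≈ 1.77778.
Shorter side = 29.64 ÷ 1.77778 ≈ 16.6725 → 16.67 m.

16.67 m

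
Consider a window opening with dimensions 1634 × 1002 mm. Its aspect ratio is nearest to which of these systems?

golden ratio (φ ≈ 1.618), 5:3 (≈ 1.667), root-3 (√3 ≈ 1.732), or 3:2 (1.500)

1634/1002 ≈ 1.631. Nearest candidates are golden ratio (1.618, off by 0.013) and 5:3 (1.667, off by 0.036).

golden ratio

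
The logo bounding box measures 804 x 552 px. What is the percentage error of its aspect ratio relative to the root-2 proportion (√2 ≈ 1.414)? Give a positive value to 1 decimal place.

Ratio = 804 / 552 ≈ 1.4565.
Ideal root-2 ≈ 1.4142. |1.4565 − 1.4142| / 1.4142 ≈ 2.99% → 3.0%.

3.0%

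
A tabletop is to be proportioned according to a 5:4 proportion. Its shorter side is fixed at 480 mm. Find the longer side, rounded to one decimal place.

5:4 = 1.25000.
Longer side = 480 × 1.25000 ≈ 600.000 → 600.0 mm.

600.0 mm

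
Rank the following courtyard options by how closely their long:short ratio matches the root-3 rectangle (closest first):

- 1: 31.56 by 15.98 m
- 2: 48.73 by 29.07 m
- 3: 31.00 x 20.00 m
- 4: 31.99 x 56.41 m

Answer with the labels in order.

1: 31.56/15.98 ≈ 1.975 → |1.975 − 1.732| = 0.243
2: 48.73/29.07 ≈ 1.676 → |1.676 − 1.732| = 0.056
3: 31.00/20.00 ≈ 1.550 → |1.550 − 1.732| = 0.182
4: 56.41/31.99 ≈ 1.763 → |1.763 − 1.732| = 0.031

4, 2, 3, 1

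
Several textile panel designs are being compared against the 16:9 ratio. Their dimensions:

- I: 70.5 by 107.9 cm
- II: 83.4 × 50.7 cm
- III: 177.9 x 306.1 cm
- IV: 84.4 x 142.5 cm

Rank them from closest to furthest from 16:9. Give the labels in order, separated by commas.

III, IV, II, I

Ratios: I = 107.9 / 70.5 ≈ 1.530; II = 83.4 / 50.7 ≈ 1.645; III = 306.1 / 177.9 ≈ 1.721; IV = 142.5 / 84.4 ≈ 1.688.
|Δ from 1.778|: I 0.248; II 0.133; III 0.057; IV 0.090.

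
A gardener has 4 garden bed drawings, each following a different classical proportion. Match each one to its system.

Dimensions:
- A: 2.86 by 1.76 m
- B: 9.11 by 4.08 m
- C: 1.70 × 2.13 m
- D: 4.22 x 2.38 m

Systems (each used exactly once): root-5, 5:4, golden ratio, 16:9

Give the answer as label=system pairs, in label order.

A = 2.86/1.76 ≈ 1.625 → golden ratio (1.618)
B = 9.11/4.08 ≈ 2.233 → root-5 (2.236)
C = 2.13/1.70 ≈ 1.253 → 5:4 (1.250)
D = 4.22/2.38 ≈ 1.773 → 16:9 (1.778)

A=golden ratio, B=root-5, C=5:4, D=16:9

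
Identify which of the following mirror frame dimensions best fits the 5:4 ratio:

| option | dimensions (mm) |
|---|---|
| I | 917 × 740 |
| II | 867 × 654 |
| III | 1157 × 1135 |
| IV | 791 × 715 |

Ratios (long/short): I ≈ 1.239; II ≈ 1.326; III ≈ 1.019; IV ≈ 1.106.
5:4 ≈ 1.250; option I is nearest (Δ 0.011).

I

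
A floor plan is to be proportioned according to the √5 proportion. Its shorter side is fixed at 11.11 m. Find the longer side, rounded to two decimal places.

root-5 ≈ 2.23607.
Longer side = 11.11 × 2.23607 ≈ 24.8427 → 24.84 m.

24.84 m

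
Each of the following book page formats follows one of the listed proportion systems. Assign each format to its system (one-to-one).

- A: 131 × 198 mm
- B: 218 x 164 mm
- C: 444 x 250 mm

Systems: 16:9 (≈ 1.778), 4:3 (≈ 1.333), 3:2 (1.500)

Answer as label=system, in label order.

Ratios: A ≈ 1.511; B ≈ 1.329; C ≈ 1.776.
Targets: 16:9 ≈ 1.778; 4:3 ≈ 1.333; 3:2 ≈ 1.500.

A=3:2, B=4:3, C=16:9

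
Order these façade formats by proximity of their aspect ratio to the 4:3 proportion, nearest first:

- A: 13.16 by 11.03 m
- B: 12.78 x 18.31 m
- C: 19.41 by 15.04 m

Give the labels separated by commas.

C, B, A

Ratios: A = 13.16 / 11.03 ≈ 1.193; B = 18.31 / 12.78 ≈ 1.433; C = 19.41 / 15.04 ≈ 1.291.
|Δ from 1.333|: A 0.140; B 0.100; C 0.042.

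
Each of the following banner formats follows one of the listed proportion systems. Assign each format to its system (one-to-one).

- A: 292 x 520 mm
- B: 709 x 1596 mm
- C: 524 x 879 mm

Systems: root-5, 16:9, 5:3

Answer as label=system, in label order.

A=16:9, B=root-5, C=5:3

Ratios: A ≈ 1.781; B ≈ 2.251; C ≈ 1.677.
Targets: root-5 ≈ 2.236; 16:9 ≈ 1.778; 5:3 ≈ 1.667.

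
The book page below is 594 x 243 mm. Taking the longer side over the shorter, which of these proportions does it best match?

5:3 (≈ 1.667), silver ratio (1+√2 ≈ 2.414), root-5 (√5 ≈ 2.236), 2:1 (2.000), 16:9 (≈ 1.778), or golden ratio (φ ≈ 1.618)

594/243 ≈ 2.444. Nearest candidates are silver ratio (2.414, off by 0.030) and root-5 (2.236, off by 0.208).

silver ratio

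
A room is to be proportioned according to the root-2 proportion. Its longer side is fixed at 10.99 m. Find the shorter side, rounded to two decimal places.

7.77 m

root-2 ≈ 1.41421.
Shorter side = 10.99 ÷ 1.41421 ≈ 7.7711 → 7.77 m.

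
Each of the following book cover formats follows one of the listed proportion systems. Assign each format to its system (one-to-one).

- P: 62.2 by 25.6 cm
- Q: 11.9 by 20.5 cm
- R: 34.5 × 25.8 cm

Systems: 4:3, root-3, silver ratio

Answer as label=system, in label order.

Ratios: P ≈ 2.430; Q ≈ 1.723; R ≈ 1.337.
Targets: 4:3 ≈ 1.333; root-3 ≈ 1.732; silver ratio ≈ 2.414.

P=silver ratio, Q=root-3, R=4:3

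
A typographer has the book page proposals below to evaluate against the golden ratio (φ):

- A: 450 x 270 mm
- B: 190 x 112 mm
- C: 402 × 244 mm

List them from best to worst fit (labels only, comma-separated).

Ratios: A = 450 / 270 ≈ 1.667; B = 190 / 112 ≈ 1.696; C = 402 / 244 ≈ 1.648.
|Δ from 1.618|: A 0.049; B 0.078; C 0.030.

C, A, B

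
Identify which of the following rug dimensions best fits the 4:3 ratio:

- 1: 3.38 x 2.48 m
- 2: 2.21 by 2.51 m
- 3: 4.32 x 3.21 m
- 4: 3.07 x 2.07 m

Target 4:3 ≈ 1.333.
1: 1.363 (Δ0.030)  2: 1.136 (Δ0.197)  3: 1.346 (Δ0.013)  4: 1.483 (Δ0.150)

3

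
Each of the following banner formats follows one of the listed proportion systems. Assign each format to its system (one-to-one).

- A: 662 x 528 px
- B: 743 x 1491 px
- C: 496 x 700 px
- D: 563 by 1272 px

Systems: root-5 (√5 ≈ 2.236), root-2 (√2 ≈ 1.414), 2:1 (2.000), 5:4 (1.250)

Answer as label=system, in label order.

Ratios: A ≈ 1.254; B ≈ 2.007; C ≈ 1.411; D ≈ 2.259.
Targets: root-5 ≈ 2.236; root-2 ≈ 1.414; 2:1 ≈ 2.000; 5:4 ≈ 1.250.

A=5:4, B=2:1, C=root-2, D=root-5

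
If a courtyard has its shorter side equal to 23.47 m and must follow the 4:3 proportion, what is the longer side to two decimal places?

31.29 m

4:3 ≈ 1.33333.
Longer side = 23.47 × 1.33333 ≈ 31.2933 → 31.29 m.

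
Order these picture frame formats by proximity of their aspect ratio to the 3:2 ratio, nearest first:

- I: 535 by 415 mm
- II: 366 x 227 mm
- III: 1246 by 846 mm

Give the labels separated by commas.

Ratios: I = 535 / 415 ≈ 1.289; II = 366 / 227 ≈ 1.612; III = 1246 / 846 ≈ 1.473.
|Δ from 1.500|: I 0.211; II 0.112; III 0.027.

III, II, I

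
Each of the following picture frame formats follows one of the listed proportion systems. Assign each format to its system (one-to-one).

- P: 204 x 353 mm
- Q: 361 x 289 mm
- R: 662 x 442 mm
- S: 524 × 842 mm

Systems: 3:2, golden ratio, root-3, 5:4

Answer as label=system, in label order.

P=root-3, Q=5:4, R=3:2, S=golden ratio

P = 353/204 ≈ 1.730 → root-3 (1.732)
Q = 361/289 ≈ 1.249 → 5:4 (1.250)
R = 662/442 ≈ 1.498 → 3:2 (1.500)
S = 842/524 ≈ 1.607 → golden ratio (1.618)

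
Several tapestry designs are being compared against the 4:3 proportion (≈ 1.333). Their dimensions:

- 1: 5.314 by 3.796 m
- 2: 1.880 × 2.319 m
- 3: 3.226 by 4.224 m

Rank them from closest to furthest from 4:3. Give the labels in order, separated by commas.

1: 5.314/3.796 ≈ 1.400 → |1.400 − 1.333| = 0.067
2: 2.319/1.880 ≈ 1.234 → |1.234 − 1.333| = 0.099
3: 4.224/3.226 ≈ 1.309 → |1.309 − 1.333| = 0.024

3, 1, 2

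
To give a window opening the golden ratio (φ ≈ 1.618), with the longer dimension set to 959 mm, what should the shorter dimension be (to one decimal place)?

592.7 mm

golden ratio ≈ 1.61803.
Shorter side = 959 ÷ 1.61803 ≈ 592.696 → 592.7 mm.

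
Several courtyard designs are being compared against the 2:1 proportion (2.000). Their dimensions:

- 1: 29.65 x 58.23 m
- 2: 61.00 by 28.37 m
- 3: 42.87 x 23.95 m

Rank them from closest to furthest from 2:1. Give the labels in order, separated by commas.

1: 58.23/29.65 ≈ 1.964 → |1.964 − 2.000| = 0.036
2: 61.00/28.37 ≈ 2.150 → |2.150 − 2.000| = 0.150
3: 42.87/23.95 ≈ 1.790 → |1.790 − 2.000| = 0.210

1, 2, 3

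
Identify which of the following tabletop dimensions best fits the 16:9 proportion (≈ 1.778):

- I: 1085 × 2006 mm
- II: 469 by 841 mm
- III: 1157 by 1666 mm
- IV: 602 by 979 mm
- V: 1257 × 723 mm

II

Target 16:9 ≈ 1.778.
I: 1.849 (Δ0.071)  II: 1.793 (Δ0.015)  III: 1.440 (Δ0.338)  IV: 1.626 (Δ0.152)  V: 1.739 (Δ0.039)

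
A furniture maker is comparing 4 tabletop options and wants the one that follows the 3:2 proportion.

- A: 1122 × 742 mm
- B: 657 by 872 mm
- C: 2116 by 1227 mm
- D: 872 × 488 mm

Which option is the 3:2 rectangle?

Ratios (long/short): A ≈ 1.512; B ≈ 1.327; C ≈ 1.725; D ≈ 1.787.
3:2 ≈ 1.500; option A is nearest (Δ 0.012).

A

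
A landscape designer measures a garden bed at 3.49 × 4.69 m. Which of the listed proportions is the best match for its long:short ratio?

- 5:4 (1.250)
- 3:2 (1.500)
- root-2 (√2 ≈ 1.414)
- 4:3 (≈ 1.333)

4.69/3.49 ≈ 1.344. Nearest candidates are 4:3 (1.333, off by 0.011) and root-2 (1.414, off by 0.070).

4:3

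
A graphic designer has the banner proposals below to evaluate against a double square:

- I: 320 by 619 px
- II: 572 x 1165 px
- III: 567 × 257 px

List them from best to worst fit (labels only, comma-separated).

I: 619/320 ≈ 1.934 → |1.934 − 2.000| = 0.066
II: 1165/572 ≈ 2.037 → |2.037 − 2.000| = 0.037
III: 567/257 ≈ 2.206 → |2.206 − 2.000| = 0.206

II, I, III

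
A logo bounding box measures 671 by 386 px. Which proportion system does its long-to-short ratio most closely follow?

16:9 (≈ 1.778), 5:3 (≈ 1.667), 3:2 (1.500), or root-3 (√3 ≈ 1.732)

root-3

671/386 ≈ 1.738. Nearest candidates are root-3 (1.732, off by 0.006) and 16:9 (1.778, off by 0.040).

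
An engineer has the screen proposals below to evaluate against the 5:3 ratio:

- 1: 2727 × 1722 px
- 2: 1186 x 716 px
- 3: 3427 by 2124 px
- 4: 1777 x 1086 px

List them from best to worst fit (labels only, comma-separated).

2, 4, 3, 1

Ratios: 1 = 2727 / 1722 ≈ 1.584; 2 = 1186 / 716 ≈ 1.656; 3 = 3427 / 2124 ≈ 1.613; 4 = 1777 / 1086 ≈ 1.636.
|Δ from 1.667|: 1 0.083; 2 0.011; 3 0.054; 4 0.031.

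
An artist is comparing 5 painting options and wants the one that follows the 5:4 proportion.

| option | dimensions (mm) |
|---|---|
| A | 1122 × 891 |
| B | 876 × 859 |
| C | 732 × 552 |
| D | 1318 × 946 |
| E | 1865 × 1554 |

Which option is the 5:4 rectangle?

Ratios (long/short): A ≈ 1.259; B ≈ 1.020; C ≈ 1.326; D ≈ 1.393; E ≈ 1.200.
5:4 ≈ 1.250; option A is nearest (Δ 0.009).

A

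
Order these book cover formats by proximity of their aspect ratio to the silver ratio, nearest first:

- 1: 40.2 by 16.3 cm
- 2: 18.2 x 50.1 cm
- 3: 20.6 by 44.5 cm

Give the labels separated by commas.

1, 3, 2

1: 40.2/16.3 ≈ 2.466 → |2.466 − 2.414| = 0.052
2: 50.1/18.2 ≈ 2.753 → |2.753 − 2.414| = 0.339
3: 44.5/20.6 ≈ 2.160 → |2.160 − 2.414| = 0.254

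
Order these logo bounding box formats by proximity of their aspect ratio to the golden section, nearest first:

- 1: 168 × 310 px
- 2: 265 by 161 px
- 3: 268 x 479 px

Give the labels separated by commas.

1: 310/168 ≈ 1.845 → |1.845 − 1.618| = 0.227
2: 265/161 ≈ 1.646 → |1.646 − 1.618| = 0.028
3: 479/268 ≈ 1.787 → |1.787 − 1.618| = 0.169

2, 3, 1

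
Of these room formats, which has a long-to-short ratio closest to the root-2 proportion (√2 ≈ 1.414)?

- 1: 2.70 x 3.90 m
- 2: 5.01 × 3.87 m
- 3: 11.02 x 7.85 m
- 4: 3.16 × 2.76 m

Target root-2 ≈ 1.414.
1: 1.444 (Δ0.030)  2: 1.295 (Δ0.119)  3: 1.404 (Δ0.010)  4: 1.145 (Δ0.269)

3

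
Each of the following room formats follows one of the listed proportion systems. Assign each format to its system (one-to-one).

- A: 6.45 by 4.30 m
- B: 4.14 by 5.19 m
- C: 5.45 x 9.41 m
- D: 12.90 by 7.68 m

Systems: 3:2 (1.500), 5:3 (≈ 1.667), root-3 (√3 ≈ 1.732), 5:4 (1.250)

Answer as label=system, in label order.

A = 6.45/4.30 ≈ 1.500 → 3:2 (1.500)
B = 5.19/4.14 ≈ 1.254 → 5:4 (1.250)
C = 9.41/5.45 ≈ 1.727 → root-3 (1.732)
D = 12.90/7.68 ≈ 1.680 → 5:3 (1.667)

A=3:2, B=5:4, C=root-3, D=5:3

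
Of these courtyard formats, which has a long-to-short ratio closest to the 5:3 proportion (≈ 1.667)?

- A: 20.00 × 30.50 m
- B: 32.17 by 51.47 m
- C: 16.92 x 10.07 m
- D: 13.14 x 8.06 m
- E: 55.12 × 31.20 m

C

Ratios (long/short): A ≈ 1.525; B ≈ 1.600; C ≈ 1.680; D ≈ 1.630; E ≈ 1.767.
5:3 ≈ 1.667; option C is nearest (Δ 0.013).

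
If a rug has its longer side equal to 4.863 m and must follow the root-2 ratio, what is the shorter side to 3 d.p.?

3.439 m

root-2 ≈ 1.41421.
Shorter side = 4.863 ÷ 1.41421 ≈ 3.43867 → 3.439 m.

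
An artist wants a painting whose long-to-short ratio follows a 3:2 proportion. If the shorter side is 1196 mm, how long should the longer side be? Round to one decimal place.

3:2 = 1.50000.
Longer side = 1196 × 1.50000 ≈ 1794.000 → 1794.0 mm.

1794.0 mm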